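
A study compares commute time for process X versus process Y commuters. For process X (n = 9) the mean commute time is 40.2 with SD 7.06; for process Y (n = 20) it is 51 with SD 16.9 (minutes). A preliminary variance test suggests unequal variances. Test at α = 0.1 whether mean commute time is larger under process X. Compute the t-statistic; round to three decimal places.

Let group 1 = process X, group 2 = process Y. H0: μ_1 = μ_2; H1: μ_1 > μ_2 (Welch's two-sample t-test, right-tailed).
t = (x̄_1 − x̄_2)/√(s_1²/n_1 + s_2²/n_2) = (40.2 − 51)/√(7.06²/9 + 16.9²/20) = -2.426
Welch–Satterthwaite df ≈ 26.96
p-value = P(T ≥ -2.426) ≈ 0.9889
Since p ≈ 0.9889 > α = 0.1, fail to reject H0; the data do not provide sufficient evidence against H0.

-2.426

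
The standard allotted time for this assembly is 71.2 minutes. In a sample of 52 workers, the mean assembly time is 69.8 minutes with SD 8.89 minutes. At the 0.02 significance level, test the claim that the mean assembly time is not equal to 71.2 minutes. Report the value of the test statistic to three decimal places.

-1.136

H0: μ = 71.2; H1: μ ≠ 71.2 (one-sample t-test, two-sided).
t = (x̄ − μ₀)/(s/√n) = (69.8 − 71.2)/(8.89/√52) = -1.136
df = n − 1 = 51
Two-sided p-value ≈ 0.2614
Since p ≈ 0.2614 > α = 0.02, fail to reject H0; the evidence is not statistically significant.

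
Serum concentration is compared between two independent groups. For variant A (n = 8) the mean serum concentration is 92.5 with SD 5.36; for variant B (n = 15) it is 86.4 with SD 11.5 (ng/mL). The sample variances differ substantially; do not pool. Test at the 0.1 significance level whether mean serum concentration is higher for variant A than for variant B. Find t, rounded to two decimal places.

1.73

Let group 1 = variant A, group 2 = variant B. H0: μ_1 = μ_2; H1: μ_1 > μ_2 (Welch's two-sample t-test, right-tailed).
t = (x̄_1 − x̄_2)/√(s_1²/n_1 + s_2²/n_2) = (92.5 − 86.4)/√(5.36²/8 + 11.5²/15) = 1.73
Welch–Satterthwaite df ≈ 20.82
p-value = P(T ≥ 1.73) ≈ 0.049
Since p ≈ 0.049 < α = 0.1, reject H0; the evidence is statistically significant.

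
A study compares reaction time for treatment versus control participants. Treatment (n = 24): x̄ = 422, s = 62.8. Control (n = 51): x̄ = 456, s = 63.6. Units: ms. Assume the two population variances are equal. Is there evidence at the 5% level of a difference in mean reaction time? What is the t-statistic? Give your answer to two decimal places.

-2.17

Let group 1 = treatment, group 2 = control. H0: μ_1 = μ_2; H1: μ_1 ≠ μ_2 (two-sample pooled-variance t-test, two-sided).
s_p² = [(24−1)·62.8² + (51−1)·63.6²]/(24+51−2) = 4013.1
t = (422 − 456)/√[4013.1·(1/24 + 1/51)] = -2.17
df = n₁ + n₂ − 2 = 73
Two-sided p-value ≈ 0.0334
Since p ≈ 0.0334 < α = 0.05, reject H0; the evidence is statistically significant.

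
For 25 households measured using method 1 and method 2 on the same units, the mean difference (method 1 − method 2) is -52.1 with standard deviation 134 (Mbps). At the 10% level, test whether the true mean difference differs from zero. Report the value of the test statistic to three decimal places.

-1.944

H0: μ_d = 0; H1: μ_d ≠ 0 (paired t-test on the differences, two-sided).
t = d̄/(s_d/√n) = -52.1/(134/√25) = -1.944
df = n − 1 = 24
Two-sided p-value ≈ 0.0637
Since p ≈ 0.0637 < α = 0.1, reject H0; the evidence is statistically significant.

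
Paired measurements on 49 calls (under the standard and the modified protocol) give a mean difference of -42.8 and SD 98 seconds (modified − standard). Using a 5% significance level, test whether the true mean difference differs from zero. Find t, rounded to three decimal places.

-3.057

H0: μ_d = 0; H1: μ_d ≠ 0 (paired t-test on the differences, two-sided).
t = d̄/(s_d/√n) = -42.8/(98/√49) = -3.057
df = n − 1 = 48
Two-sided p-value ≈ 0.004
Since p ≈ 0.004 < α = 0.05, reject H0; the data support H1.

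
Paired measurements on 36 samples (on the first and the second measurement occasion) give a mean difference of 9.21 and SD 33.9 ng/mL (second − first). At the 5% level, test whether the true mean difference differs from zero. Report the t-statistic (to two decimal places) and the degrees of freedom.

H0: μ_d = 0; H1: μ_d ≠ 0 (paired t-test on the differences, two-sided).
t = d̄/(s_d/√n) = 9.21/(33.9/√36) = 1.63
df = n − 1 = 35
Two-sided p-value ≈ 0.1121
Since p ≈ 0.1121 > α = 0.05, fail to reject H0; the evidence is not statistically significant.

t = 1.63, df = 35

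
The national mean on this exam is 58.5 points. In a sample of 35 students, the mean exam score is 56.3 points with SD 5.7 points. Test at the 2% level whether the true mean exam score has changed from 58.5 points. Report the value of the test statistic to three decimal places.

H0: μ = 58.5; H1: μ ≠ 58.5 (one-sample t-test, two-sided).
t = (x̄ − μ₀)/(s/√n) = (56.3 − 58.5)/(5.7/√35) = -2.283
df = n − 1 = 34
Two-sided p-value ≈ 0.0288
Since p ≈ 0.0288 > α = 0.02, fail to reject H0; the evidence is not statistically significant.

-2.283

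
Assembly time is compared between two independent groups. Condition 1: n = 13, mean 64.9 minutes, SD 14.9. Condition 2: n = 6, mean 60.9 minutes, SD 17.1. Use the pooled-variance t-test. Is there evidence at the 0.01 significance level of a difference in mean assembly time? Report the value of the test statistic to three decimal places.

0.520

Let group 1 = condition 1, group 2 = condition 2. H0: μ_1 = μ_2; H1: μ_1 ≠ μ_2 (two-sample pooled-variance t-test, two-sided).
s_p² = [(13−1)·14.9² + (6−1)·17.1²]/(13+6−2) = 242.716
t = (64.9 − 60.9)/√[242.716·(1/13 + 1/6)] = 0.520
df = n₁ + n₂ − 2 = 17
Two-sided p-value ≈ 0.610
Since p ≈ 0.610 > α = 0.01, fail to reject H0; the data do not provide sufficient evidence against H0.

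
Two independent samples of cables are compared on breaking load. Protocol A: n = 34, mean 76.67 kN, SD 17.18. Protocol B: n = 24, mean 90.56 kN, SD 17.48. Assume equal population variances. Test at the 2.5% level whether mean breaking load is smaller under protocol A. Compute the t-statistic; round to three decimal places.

Let group 1 = protocol A, group 2 = protocol B. H0: μ_1 = μ_2; H1: μ_1 < μ_2 (two-sample pooled-variance t-test, left-tailed).
s_p² = [(34−1)·17.18² + (24−1)·17.48²]/(34+24−2) = 299.423
t = (76.67 − 90.56)/√[299.423·(1/34 + 1/24)] = -3.011
df = n₁ + n₂ − 2 = 56
p-value = P(T ≤ -3.011) ≈ 0.0020
Since p ≈ 0.0020 < α = 0.025, reject H0; the data support H1.

-3.011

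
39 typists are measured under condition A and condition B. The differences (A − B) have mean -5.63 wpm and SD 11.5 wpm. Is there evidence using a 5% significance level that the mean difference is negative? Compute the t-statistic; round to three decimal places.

H0: μ_d = 0; H1: μ_d < 0 (paired t-test on the differences, left-tailed).
t = d̄/(s_d/√n) = -5.63/(11.5/√39) = -3.057
df = n − 1 = 38
p-value = P(T ≤ -3.057) ≈ 0.0020
Since p ≈ 0.0020 < α = 0.05, reject H0; the evidence is statistically significant.

-3.057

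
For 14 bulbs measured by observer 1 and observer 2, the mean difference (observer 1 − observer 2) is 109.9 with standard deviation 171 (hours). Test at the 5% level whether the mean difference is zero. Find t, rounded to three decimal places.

2.405

H0: μ_d = 0; H1: μ_d ≠ 0 (paired t-test on the differences, two-sided).
t = d̄/(s_d/√n) = 109.9/(171/√14) = 2.405
df = n − 1 = 13
Two-sided p-value ≈ 0.0318
Since p ≈ 0.0318 < α = 0.05, reject H0; the evidence is statistically significant.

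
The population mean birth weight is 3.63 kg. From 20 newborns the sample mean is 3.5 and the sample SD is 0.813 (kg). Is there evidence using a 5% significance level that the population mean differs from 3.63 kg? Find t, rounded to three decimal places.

-0.715

H0: μ = 3.63; H1: μ ≠ 3.63 (one-sample t-test, two-sided).
t = (x̄ − μ₀)/(s/√n) = (3.5 − 3.63)/(0.813/√20) = -0.715
df = n − 1 = 19
Two-sided p-value ≈ 0.4832
Since p ≈ 0.4832 > α = 0.05, fail to reject H0; the evidence is not statistically significant.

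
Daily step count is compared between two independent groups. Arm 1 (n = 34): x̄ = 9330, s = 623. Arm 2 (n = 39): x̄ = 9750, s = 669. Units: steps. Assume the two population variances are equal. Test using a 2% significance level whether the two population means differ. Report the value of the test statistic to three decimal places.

Let group 1 = arm 1, group 2 = arm 2. H0: μ_1 = μ_2; H1: μ_1 ≠ μ_2 (two-sample pooled-variance t-test, two-sided).
s_p² = [(34−1)·623² + (39−1)·669²]/(34+39−2) = 419938
t = (9330 − 9750)/√[419938·(1/34 + 1/39)] = -2.762
df = n₁ + n₂ − 2 = 71
Two-sided p-value ≈ 0.007
Since p ≈ 0.007 < α = 0.02, reject H0; the data support H1.

-2.762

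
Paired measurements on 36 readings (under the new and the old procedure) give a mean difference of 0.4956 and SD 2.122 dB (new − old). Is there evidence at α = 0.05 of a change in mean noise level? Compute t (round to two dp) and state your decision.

t = 1.40; fail to reject H0

H0: μ_d = 0; H1: μ_d ≠ 0 (paired t-test on the differences, two-sided).
t = d̄/(s_d/√n) = 0.4956/(2.122/√36) = 1.40
df = n − 1 = 35
Two-sided p-value ≈ 0.170
Since p ≈ 0.170 > α = 0.05, fail to reject H0; the data do not provide sufficient evidence against H0.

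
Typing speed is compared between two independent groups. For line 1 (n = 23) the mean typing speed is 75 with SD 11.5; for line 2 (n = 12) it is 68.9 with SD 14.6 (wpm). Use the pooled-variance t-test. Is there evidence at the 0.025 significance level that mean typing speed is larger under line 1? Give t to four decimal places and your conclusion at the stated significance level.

Let group 1 = line 1, group 2 = line 2. H0: μ_1 = μ_2; H1: μ_1 > μ_2 (two-sample pooled-variance t-test, right-tailed).
s_p² = [(23−1)·11.5² + (12−1)·14.6²]/(23+12−2) = 159.22
t = (75 − 68.9)/√[159.22·(1/23 + 1/12)] = 1.3575
df = n₁ + n₂ − 2 = 33
p-value = P(T ≥ 1.3575) ≈ 0.092
Since p ≈ 0.092 > α = 0.025, fail to reject H0; the evidence is not statistically significant.

t = 1.3575; fail to reject H0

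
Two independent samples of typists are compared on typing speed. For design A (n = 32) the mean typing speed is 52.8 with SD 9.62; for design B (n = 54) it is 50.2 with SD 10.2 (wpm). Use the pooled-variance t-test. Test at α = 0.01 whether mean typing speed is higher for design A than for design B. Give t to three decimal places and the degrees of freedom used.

t = 1.167, df = 84

Let group 1 = design A, group 2 = design B. H0: μ_1 = μ_2; H1: μ_1 > μ_2 (two-sample pooled-variance t-test, right-tailed).
s_p² = [(32−1)·9.62² + (54−1)·10.2²]/(32+54−2) = 99.7976
t = (52.8 − 50.2)/√[99.7976·(1/32 + 1/54)] = 1.167
df = n₁ + n₂ − 2 = 84
p-value = P(T ≥ 1.167) ≈ 0.123
Since p ≈ 0.123 > α = 0.01, fail to reject H0; the data do not provide sufficient evidence against H0.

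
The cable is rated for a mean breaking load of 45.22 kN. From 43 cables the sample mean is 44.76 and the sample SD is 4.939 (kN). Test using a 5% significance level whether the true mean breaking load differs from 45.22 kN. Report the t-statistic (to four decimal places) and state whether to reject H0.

t = -0.6107; fail to reject H0

H0: μ = 45.22; H1: μ ≠ 45.22 (one-sample t-test, two-sided).
t = (x̄ − μ₀)/(s/√n) = (44.76 − 45.22)/(4.939/√43) = -0.6107
df = n − 1 = 42
Two-sided p-value ≈ 0.545
Since p ≈ 0.545 > α = 0.05, fail to reject H0; the data do not provide sufficient evidence against H0.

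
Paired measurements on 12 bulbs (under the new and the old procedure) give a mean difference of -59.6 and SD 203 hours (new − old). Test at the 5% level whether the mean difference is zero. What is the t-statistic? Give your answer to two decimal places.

-1.02

H0: μ_d = 0; H1: μ_d ≠ 0 (paired t-test on the differences, two-sided).
t = d̄/(s_d/√n) = -59.6/(203/√12) = -1.02
df = n − 1 = 11
Two-sided p-value ≈ 0.3310
Since p ≈ 0.3310 > α = 0.05, fail to reject H0; the evidence is not statistically significant.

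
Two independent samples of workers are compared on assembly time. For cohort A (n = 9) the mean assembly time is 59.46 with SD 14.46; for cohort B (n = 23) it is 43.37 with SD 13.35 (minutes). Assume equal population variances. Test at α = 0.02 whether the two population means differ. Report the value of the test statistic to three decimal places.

2.997

Let group 1 = cohort A, group 2 = cohort B. H0: μ_1 = μ_2; H1: μ_1 ≠ μ_2 (two-sample pooled-variance t-test, two-sided).
s_p² = [(9−1)·14.46² + (23−1)·13.35²]/(9+23−2) = 186.454
t = (59.46 − 43.37)/√[186.454·(1/9 + 1/23)] = 2.997
df = n₁ + n₂ − 2 = 30
Two-sided p-value ≈ 0.005
Since p ≈ 0.005 < α = 0.02, reject H0; the data support H1.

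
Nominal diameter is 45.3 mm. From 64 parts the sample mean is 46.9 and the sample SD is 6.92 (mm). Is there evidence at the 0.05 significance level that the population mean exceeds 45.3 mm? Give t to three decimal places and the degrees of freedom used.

t = 1.850, df = 63

H0: μ = 45.3; H1: μ > 45.3 (one-sample t-test, right-tailed).
t = (x̄ − μ₀)/(s/√n) = (46.9 − 45.3)/(6.92/√64) = 1.850
df = n − 1 = 63
p-value = P(T ≥ 1.850) ≈ 0.035
Since p ≈ 0.035 < α = 0.05, reject H0; the evidence is statistically significant.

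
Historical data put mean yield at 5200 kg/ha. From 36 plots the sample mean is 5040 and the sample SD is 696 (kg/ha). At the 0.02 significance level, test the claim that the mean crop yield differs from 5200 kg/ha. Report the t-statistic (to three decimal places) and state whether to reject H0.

H0: μ = 5200; H1: μ ≠ 5200 (one-sample t-test, two-sided).
t = (x̄ − μ₀)/(s/√n) = (5040 − 5200)/(696/√36) = -1.379
df = n − 1 = 35
Two-sided p-value ≈ 0.177
Since p ≈ 0.177 > α = 0.02, fail to reject H0; the evidence is not statistically significant.

t = -1.379; fail to reject H0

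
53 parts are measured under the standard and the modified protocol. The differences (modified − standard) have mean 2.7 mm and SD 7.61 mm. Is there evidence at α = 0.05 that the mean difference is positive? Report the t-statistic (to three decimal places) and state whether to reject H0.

H0: μ_d = 0; H1: μ_d > 0 (paired t-test on the differences, right-tailed).
t = d̄/(s_d/√n) = 2.7/(7.61/√53) = 2.583
df = n − 1 = 52
p-value = P(T ≥ 2.583) ≈ 0.0063
Since p ≈ 0.0063 < α = 0.05, reject H0; the data support H1.

t = 2.583; reject H0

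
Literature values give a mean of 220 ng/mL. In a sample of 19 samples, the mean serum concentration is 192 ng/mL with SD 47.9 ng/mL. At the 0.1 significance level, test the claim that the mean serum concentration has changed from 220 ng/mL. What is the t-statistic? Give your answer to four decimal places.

H0: μ = 220; H1: μ ≠ 220 (one-sample t-test, two-sided).
t = (x̄ − μ₀)/(s/√n) = (192 − 220)/(47.9/√19) = -2.5480
df = n − 1 = 18
Two-sided p-value ≈ 0.0202
Since p ≈ 0.0202 < α = 0.1, reject H0; the data support H1.

-2.5480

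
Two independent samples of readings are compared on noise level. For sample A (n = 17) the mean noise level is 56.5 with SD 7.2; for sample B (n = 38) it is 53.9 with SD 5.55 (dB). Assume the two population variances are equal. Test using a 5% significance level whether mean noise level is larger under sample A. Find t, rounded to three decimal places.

1.462

Let group 1 = sample A, group 2 = sample B. H0: μ_1 = μ_2; H1: μ_1 > μ_2 (two-sample pooled-variance t-test, right-tailed).
s_p² = [(17−1)·7.2² + (38−1)·5.55²]/(17+38−2) = 37.1534
t = (56.5 − 53.9)/√[37.1534·(1/17 + 1/38)] = 1.462
df = n₁ + n₂ − 2 = 53
p-value = P(T ≥ 1.462) ≈ 0.0748
Since p ≈ 0.0748 > α = 0.05, fail to reject H0; the data do not provide sufficient evidence against H0.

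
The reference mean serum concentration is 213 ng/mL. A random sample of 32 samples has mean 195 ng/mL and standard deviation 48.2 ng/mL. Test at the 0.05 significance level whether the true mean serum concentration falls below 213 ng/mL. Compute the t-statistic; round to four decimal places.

-2.1125

H0: μ = 213; H1: μ < 213 (one-sample t-test, left-tailed).
t = (x̄ − μ₀)/(s/√n) = (195 − 213)/(48.2/√32) = -2.1125
df = n − 1 = 31
p-value = P(T ≤ -2.1125) ≈ 0.021
Since p ≈ 0.021 < α = 0.05, reject H0; the data support H1.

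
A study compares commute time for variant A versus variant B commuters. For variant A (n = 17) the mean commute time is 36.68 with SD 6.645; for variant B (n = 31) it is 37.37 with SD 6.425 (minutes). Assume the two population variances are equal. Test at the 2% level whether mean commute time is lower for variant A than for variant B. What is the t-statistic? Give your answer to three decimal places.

Let group 1 = variant A, group 2 = variant B. H0: μ_1 = μ_2; H1: μ_1 < μ_2 (two-sample pooled-variance t-test, left-tailed).
s_p² = [(17−1)·6.645² + (31−1)·6.425²]/(17+31−2) = 42.2808
t = (36.68 − 37.37)/√[42.2808·(1/17 + 1/31)] = -0.352
df = n₁ + n₂ − 2 = 46
p-value = P(T ≤ -0.352) ≈ 0.3634
Since p ≈ 0.3634 > α = 0.02, fail to reject H0; the evidence is not statistically significant.

-0.352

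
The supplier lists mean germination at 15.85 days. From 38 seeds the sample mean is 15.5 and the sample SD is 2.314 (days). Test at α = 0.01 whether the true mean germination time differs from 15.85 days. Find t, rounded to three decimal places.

-0.932

H0: μ = 15.85; H1: μ ≠ 15.85 (one-sample t-test, two-sided).
t = (x̄ − μ₀)/(s/√n) = (15.5 − 15.85)/(2.314/√38) = -0.932
df = n − 1 = 37
Two-sided p-value ≈ 0.3572
Since p ≈ 0.3572 > α = 0.01, fail to reject H0; the evidence is not statistically significant.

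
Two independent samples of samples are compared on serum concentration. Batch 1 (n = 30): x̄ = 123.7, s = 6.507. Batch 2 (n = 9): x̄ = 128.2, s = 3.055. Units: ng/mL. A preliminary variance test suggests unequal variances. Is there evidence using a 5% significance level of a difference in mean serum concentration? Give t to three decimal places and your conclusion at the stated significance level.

t = -2.876; reject H0

Let group 1 = batch 1, group 2 = batch 2. H0: μ_1 = μ_2; H1: μ_1 ≠ μ_2 (Welch's two-sample t-test, two-sided).
t = (x̄_1 − x̄_2)/√(s_1²/n_1 + s_2²/n_2) = (123.7 − 128.2)/√(6.507²/30 + 3.055²/9) = -2.876
Welch–Satterthwaite df ≈ 29.51
Two-sided p-value ≈ 0.0074
Since p ≈ 0.0074 < α = 0.05, reject H0; the data support H1.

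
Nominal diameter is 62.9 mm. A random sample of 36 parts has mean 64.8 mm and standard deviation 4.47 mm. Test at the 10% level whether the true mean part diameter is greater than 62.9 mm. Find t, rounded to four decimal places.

2.5503

H0: μ = 62.9; H1: μ > 62.9 (one-sample t-test, right-tailed).
t = (x̄ − μ₀)/(s/√n) = (64.8 − 62.9)/(4.47/√36) = 2.5503
df = n − 1 = 35
p-value = P(T ≥ 2.5503) ≈ 0.0076
Since p ≈ 0.0076 < α = 0.1, reject H0; the evidence is statistically significant.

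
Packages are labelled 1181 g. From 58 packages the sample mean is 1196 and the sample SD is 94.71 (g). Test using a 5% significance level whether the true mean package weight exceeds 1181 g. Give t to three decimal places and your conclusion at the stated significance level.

t = 1.206; fail to reject H0

H0: μ = 1181; H1: μ > 1181 (one-sample t-test, right-tailed).
t = (x̄ − μ₀)/(s/√n) = (1196 − 1181)/(94.71/√58) = 1.206
df = n − 1 = 57
p-value = P(T ≥ 1.206) ≈ 0.1164
Since p ≈ 0.1164 > α = 0.05, fail to reject H0; the data do not provide sufficient evidence against H0.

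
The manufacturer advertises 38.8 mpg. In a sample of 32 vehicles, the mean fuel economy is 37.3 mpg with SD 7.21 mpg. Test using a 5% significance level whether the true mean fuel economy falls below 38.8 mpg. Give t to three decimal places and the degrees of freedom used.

t = -1.177, df = 31

H0: μ = 38.8; H1: μ < 38.8 (one-sample t-test, left-tailed).
t = (x̄ − μ₀)/(s/√n) = (37.3 − 38.8)/(7.21/√32) = -1.177
df = n − 1 = 31
p-value = P(T ≤ -1.177) ≈ 0.124
Since p ≈ 0.124 > α = 0.05, fail to reject H0; the data do not provide sufficient evidence against H0.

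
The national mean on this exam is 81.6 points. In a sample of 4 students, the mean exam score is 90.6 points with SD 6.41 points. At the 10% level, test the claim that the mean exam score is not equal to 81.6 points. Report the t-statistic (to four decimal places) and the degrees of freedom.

t = 2.8081, df = 3

H0: μ = 81.6; H1: μ ≠ 81.6 (one-sample t-test, two-sided).
t = (x̄ − μ₀)/(s/√n) = (90.6 − 81.6)/(6.41/√4) = 2.8081
df = n − 1 = 3
Two-sided p-value ≈ 0.067
Since p ≈ 0.067 < α = 0.1, reject H0; the evidence is statistically significant.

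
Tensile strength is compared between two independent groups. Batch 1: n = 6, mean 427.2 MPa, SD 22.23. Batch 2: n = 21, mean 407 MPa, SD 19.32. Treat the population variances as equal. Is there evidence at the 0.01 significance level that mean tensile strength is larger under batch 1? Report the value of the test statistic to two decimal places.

Let group 1 = batch 1, group 2 = batch 2. H0: μ_1 = μ_2; H1: μ_1 > μ_2 (two-sample pooled-variance t-test, right-tailed).
s_p² = [(6−1)·22.23² + (21−1)·19.32²]/(6+21−2) = 397.445
t = (427.2 − 407)/√[397.445·(1/6 + 1/21)] = 2.19
df = n₁ + n₂ − 2 = 25
p-value = P(T ≥ 2.19) ≈ 0.0191
Since p ≈ 0.0191 > α = 0.01, fail to reject H0; the data do not provide sufficient evidence against H0.

2.19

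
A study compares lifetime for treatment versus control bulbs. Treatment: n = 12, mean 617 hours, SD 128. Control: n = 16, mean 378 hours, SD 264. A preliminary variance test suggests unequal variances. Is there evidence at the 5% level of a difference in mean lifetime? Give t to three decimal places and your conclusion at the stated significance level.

Let group 1 = treatment, group 2 = control. H0: μ_1 = μ_2; H1: μ_1 ≠ μ_2 (Welch's two-sample t-test, two-sided).
t = (x̄_1 − x̄_2)/√(s_1²/n_1 + s_2²/n_2) = (617 − 378)/√(128²/12 + 264²/16) = 3.160
Welch–Satterthwaite df ≈ 22.82
Two-sided p-value ≈ 0.004
Since p ≈ 0.004 < α = 0.05, reject H0; the data support H1.

t = 3.160; reject H0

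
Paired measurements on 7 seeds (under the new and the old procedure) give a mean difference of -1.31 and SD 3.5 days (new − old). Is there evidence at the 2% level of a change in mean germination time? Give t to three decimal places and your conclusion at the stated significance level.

H0: μ_d = 0; H1: μ_d ≠ 0 (paired t-test on the differences, two-sided).
t = d̄/(s_d/√n) = -1.31/(3.5/√7) = -0.990
df = n − 1 = 6
Two-sided p-value ≈ 0.360
Since p ≈ 0.360 > α = 0.02, fail to reject H0; the evidence is not statistically significant.

t = -0.990; fail to reject H0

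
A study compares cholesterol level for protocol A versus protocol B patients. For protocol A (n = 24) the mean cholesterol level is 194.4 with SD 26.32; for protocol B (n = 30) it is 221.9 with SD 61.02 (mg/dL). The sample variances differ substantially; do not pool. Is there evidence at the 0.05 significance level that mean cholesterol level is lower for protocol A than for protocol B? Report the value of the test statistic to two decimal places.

Let group 1 = protocol A, group 2 = protocol B. H0: μ_1 = μ_2; H1: μ_1 < μ_2 (Welch's two-sample t-test, left-tailed).
t = (x̄_1 − x̄_2)/√(s_1²/n_1 + s_2²/n_2) = (194.4 − 221.9)/√(26.32²/24 + 61.02²/30) = -2.22
Welch–Satterthwaite df ≈ 41.24
p-value = P(T ≤ -2.22) ≈ 0.016
Since p ≈ 0.016 < α = 0.05, reject H0; the evidence is statistically significant.

-2.22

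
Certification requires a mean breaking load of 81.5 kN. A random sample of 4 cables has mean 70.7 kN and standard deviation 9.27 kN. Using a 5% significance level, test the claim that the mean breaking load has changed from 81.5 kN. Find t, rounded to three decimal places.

-2.330

H0: μ = 81.5; H1: μ ≠ 81.5 (one-sample t-test, two-sided).
t = (x̄ − μ₀)/(s/√n) = (70.7 − 81.5)/(9.27/√4) = -2.330
df = n − 1 = 3
Two-sided p-value ≈ 0.1021
Since p ≈ 0.1021 > α = 0.05, fail to reject H0; the evidence is not statistically significant.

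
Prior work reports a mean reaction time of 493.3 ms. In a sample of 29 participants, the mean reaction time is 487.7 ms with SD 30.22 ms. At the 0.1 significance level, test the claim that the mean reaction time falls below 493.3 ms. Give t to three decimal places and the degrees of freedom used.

H0: μ = 493.3; H1: μ < 493.3 (one-sample t-test, left-tailed).
t = (x̄ − μ₀)/(s/√n) = (487.7 − 493.3)/(30.22/√29) = -0.998
df = n − 1 = 28
p-value = P(T ≤ -0.998) ≈ 0.163
Since p ≈ 0.163 > α = 0.1, fail to reject H0; the evidence is not statistically significant.

t = -0.998, df = 28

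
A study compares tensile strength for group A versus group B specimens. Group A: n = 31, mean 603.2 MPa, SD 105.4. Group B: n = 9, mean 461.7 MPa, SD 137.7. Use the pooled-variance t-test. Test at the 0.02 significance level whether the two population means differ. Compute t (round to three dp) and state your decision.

Let group 1 = group A, group 2 = group B. H0: μ_1 = μ_2; H1: μ_1 ≠ μ_2 (two-sample pooled-variance t-test, two-sided).
s_p² = [(31−1)·105.4² + (9−1)·137.7²]/(31+9−2) = 12762.2
t = (603.2 − 461.7)/√[12762.2·(1/31 + 1/9)] = 3.308
df = n₁ + n₂ − 2 = 38
Two-sided p-value ≈ 0.0021
Since p ≈ 0.0021 < α = 0.02, reject H0; the data support H1.

t = 3.308; reject H0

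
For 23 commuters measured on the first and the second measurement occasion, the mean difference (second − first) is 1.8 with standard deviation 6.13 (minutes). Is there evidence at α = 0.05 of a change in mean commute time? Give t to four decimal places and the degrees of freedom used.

t = 1.4082, df = 22

H0: μ_d = 0; H1: μ_d ≠ 0 (paired t-test on the differences, two-sided).
t = d̄/(s_d/√n) = 1.8/(6.13/√23) = 1.4082
df = n − 1 = 22
Two-sided p-value ≈ 0.173
Since p ≈ 0.173 > α = 0.05, fail to reject H0; the evidence is not statistically significant.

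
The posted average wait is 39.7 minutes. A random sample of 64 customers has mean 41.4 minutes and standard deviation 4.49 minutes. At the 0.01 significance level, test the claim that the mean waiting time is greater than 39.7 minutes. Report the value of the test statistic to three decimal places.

3.029

H0: μ = 39.7; H1: μ > 39.7 (one-sample t-test, right-tailed).
t = (x̄ − μ₀)/(s/√n) = (41.4 − 39.7)/(4.49/√64) = 3.029
df = n − 1 = 63
p-value = P(T ≥ 3.029) ≈ 0.0018
Since p ≈ 0.0018 < α = 0.01, reject H0; the data support H1.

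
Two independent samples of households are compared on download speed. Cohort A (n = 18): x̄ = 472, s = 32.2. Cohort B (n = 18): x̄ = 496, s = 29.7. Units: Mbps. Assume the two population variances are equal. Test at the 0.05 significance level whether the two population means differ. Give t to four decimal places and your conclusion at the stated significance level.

Let group 1 = cohort A, group 2 = cohort B. H0: μ_1 = μ_2; H1: μ_1 ≠ μ_2 (two-sample pooled-variance t-test, two-sided).
s_p² = [(18−1)·32.2² + (18−1)·29.7²]/(18+18−2) = 959.465
t = (472 − 496)/√[959.465·(1/18 + 1/18)] = -2.3244
df = n₁ + n₂ − 2 = 34
Two-sided p-value ≈ 0.0262
Since p ≈ 0.0262 < α = 0.05, reject H0; the data support H1.

t = -2.3244; reject H0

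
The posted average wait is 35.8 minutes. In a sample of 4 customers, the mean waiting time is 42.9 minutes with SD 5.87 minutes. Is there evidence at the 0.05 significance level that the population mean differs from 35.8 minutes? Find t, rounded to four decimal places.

H0: μ = 35.8; H1: μ ≠ 35.8 (one-sample t-test, two-sided).
t = (x̄ − μ₀)/(s/√n) = (42.9 − 35.8)/(5.87/√4) = 2.4191
df = n − 1 = 3
Two-sided p-value ≈ 0.094
Since p ≈ 0.094 > α = 0.05, fail to reject H0; the evidence is not statistically significant.

2.4191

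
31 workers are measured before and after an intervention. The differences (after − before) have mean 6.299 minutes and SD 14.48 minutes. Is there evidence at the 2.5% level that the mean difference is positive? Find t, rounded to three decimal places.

2.422

H0: μ_d = 0; H1: μ_d > 0 (paired t-test on the differences, right-tailed).
t = d̄/(s_d/√n) = 6.299/(14.48/√31) = 2.422
df = n − 1 = 30
p-value = P(T ≥ 2.422) ≈ 0.0108
Since p ≈ 0.0108 < α = 0.025, reject H0; the data support H1.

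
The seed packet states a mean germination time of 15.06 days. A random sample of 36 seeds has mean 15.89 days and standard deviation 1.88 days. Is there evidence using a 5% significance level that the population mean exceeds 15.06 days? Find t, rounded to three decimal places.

H0: μ = 15.06; H1: μ > 15.06 (one-sample t-test, right-tailed).
t = (x̄ − μ₀)/(s/√n) = (15.89 − 15.06)/(1.88/√36) = 2.649
df = n − 1 = 35
p-value = P(T ≥ 2.649) ≈ 0.006
Since p ≈ 0.006 < α = 0.05, reject H0; the evidence is statistically significant.

2.649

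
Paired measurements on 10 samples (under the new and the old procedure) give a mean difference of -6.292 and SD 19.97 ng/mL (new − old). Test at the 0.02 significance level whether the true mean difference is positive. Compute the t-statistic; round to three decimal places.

H0: μ_d = 0; H1: μ_d > 0 (paired t-test on the differences, right-tailed).
t = d̄/(s_d/√n) = -6.292/(19.97/√10) = -0.996
df = n − 1 = 9
p-value = P(T ≥ -0.996) ≈ 0.827
Since p ≈ 0.827 > α = 0.02, fail to reject H0; the data do not provide sufficient evidence against H0.

-0.996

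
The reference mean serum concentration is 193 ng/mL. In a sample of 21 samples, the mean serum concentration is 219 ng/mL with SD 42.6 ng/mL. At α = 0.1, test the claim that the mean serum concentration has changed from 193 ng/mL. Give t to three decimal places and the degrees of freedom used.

H0: μ = 193; H1: μ ≠ 193 (one-sample t-test, two-sided).
t = (x̄ − μ₀)/(s/√n) = (219 − 193)/(42.6/√21) = 2.797
df = n − 1 = 20
Two-sided p-value ≈ 0.0111
Since p ≈ 0.0111 < α = 0.1, reject H0; the data support H1.

t = 2.797, df = 20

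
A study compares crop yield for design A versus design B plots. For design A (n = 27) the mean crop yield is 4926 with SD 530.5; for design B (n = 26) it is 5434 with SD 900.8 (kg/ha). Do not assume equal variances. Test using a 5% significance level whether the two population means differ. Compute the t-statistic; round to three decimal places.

-2.490

Let group 1 = design A, group 2 = design B. H0: μ_1 = μ_2; H1: μ_1 ≠ μ_2 (Welch's two-sample t-test, two-sided).
t = (x̄_1 − x̄_2)/√(s_1²/n_1 + s_2²/n_2) = (4926 − 5434)/√(530.5²/27 + 900.8²/26) = -2.490
Welch–Satterthwaite df ≈ 40.18
Two-sided p-value ≈ 0.017
Since p ≈ 0.017 < α = 0.05, reject H0; the evidence is statistically significant.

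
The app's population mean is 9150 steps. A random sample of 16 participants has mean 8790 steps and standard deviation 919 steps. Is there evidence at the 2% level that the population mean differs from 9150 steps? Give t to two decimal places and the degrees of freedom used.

H0: μ = 9150; H1: μ ≠ 9150 (one-sample t-test, two-sided).
t = (x̄ − μ₀)/(s/√n) = (8790 − 9150)/(919/√16) = -1.57
df = n − 1 = 15
Two-sided p-value ≈ 0.1380
Since p ≈ 0.1380 > α = 0.02, fail to reject H0; the evidence is not statistically significant.

t = -1.57, df = 15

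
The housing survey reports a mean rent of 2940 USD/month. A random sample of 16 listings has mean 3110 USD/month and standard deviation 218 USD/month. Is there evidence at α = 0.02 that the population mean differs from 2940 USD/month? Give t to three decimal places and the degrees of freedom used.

H0: μ = 2940; H1: μ ≠ 2940 (one-sample t-test, two-sided).
t = (x̄ − μ₀)/(s/√n) = (3110 − 2940)/(218/√16) = 3.119
df = n − 1 = 15
Two-sided p-value ≈ 0.007
Since p ≈ 0.007 < α = 0.02, reject H0; the evidence is statistically significant.

t = 3.119, df = 15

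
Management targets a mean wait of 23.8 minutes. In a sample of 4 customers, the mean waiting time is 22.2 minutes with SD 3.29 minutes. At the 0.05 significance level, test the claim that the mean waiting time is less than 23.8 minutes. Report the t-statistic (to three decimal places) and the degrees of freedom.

H0: μ = 23.8; H1: μ < 23.8 (one-sample t-test, left-tailed).
t = (x̄ − μ₀)/(s/√n) = (22.2 − 23.8)/(3.29/√4) = -0.973
df = n − 1 = 3
p-value = P(T ≤ -0.973) ≈ 0.2012
Since p ≈ 0.2012 > α = 0.05, fail to reject H0; the data do not provide sufficient evidence against H0.

t = -0.973, df = 3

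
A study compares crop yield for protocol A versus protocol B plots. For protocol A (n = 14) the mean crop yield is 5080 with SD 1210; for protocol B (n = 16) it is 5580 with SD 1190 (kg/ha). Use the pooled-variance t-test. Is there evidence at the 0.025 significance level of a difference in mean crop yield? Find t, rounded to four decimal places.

-1.1392

Let group 1 = protocol A, group 2 = protocol B. H0: μ_1 = μ_2; H1: μ_1 ≠ μ_2 (two-sample pooled-variance t-test, two-sided).
s_p² = [(14−1)·1210² + (16−1)·1190²]/(14+16−2) = 1438390
t = (5080 − 5580)/√[1438390·(1/14 + 1/16)] = -1.1392
df = n₁ + n₂ − 2 = 28
Two-sided p-value ≈ 0.2643
Since p ≈ 0.2643 > α = 0.025, fail to reject H0; the data do not provide sufficient evidence against H0.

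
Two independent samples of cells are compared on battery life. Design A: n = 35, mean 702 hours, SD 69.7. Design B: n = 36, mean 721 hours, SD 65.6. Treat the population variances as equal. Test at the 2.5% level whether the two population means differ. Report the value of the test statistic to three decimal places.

Let group 1 = design A, group 2 = design B. H0: μ_1 = μ_2; H1: μ_1 ≠ μ_2 (two-sample pooled-variance t-test, two-sided).
s_p² = [(35−1)·69.7² + (36−1)·65.6²]/(35+36−2) = 4576.71
t = (702 − 721)/√[4576.71·(1/35 + 1/36)] = -1.183
df = n₁ + n₂ − 2 = 69
Two-sided p-value ≈ 0.241
Since p ≈ 0.241 > α = 0.025, fail to reject H0; the data do not provide sufficient evidence against H0.

-1.183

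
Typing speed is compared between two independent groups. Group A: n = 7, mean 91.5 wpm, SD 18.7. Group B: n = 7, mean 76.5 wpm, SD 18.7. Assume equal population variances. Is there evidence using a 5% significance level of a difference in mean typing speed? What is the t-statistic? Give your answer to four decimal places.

Let group 1 = group A, group 2 = group B. H0: μ_1 = μ_2; H1: μ_1 ≠ μ_2 (two-sample pooled-variance t-test, two-sided).
s_p² = [(7−1)·18.7² + (7−1)·18.7²]/(7+7−2) = 349.69
t = (91.5 − 76.5)/√[349.69·(1/7 + 1/7)] = 1.5007
df = n₁ + n₂ − 2 = 12
Two-sided p-value ≈ 0.159
Since p ≈ 0.159 > α = 0.05, fail to reject H0; the data do not provide sufficient evidence against H0.

1.5007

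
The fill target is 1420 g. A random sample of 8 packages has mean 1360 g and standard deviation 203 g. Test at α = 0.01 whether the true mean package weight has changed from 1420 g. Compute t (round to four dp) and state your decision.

t = -0.8360; fail to reject H0

H0: μ = 1420; H1: μ ≠ 1420 (one-sample t-test, two-sided).
t = (x̄ − μ₀)/(s/√n) = (1360 − 1420)/(203/√8) = -0.8360
df = n − 1 = 7
Two-sided p-value ≈ 0.4308
Since p ≈ 0.4308 > α = 0.01, fail to reject H0; the data do not provide sufficient evidence against H0.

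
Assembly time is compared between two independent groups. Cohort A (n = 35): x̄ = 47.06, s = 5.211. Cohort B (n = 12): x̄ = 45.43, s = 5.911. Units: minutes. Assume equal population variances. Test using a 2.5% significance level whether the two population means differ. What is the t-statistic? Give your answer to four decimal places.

0.9039

Let group 1 = cohort A, group 2 = cohort B. H0: μ_1 = μ_2; H1: μ_1 ≠ μ_2 (two-sample pooled-variance t-test, two-sided).
s_p² = [(35−1)·5.211² + (12−1)·5.911²]/(35+12−2) = 29.0576
t = (47.06 − 45.43)/√[29.0576·(1/35 + 1/12)] = 0.9039
df = n₁ + n₂ − 2 = 45
Two-sided p-value ≈ 0.371
Since p ≈ 0.371 > α = 0.025, fail to reject H0; the evidence is not statistically significant.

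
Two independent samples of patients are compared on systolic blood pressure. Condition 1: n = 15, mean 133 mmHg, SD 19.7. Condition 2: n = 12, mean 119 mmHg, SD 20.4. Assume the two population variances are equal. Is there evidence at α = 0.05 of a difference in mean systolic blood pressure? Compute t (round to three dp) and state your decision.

t = 1.806; fail to reject H0

Let group 1 = condition 1, group 2 = condition 2. H0: μ_1 = μ_2; H1: μ_1 ≠ μ_2 (two-sample pooled-variance t-test, two-sided).
s_p² = [(15−1)·19.7² + (12−1)·20.4²]/(15+12−2) = 400.441
t = (133 − 119)/√[400.441·(1/15 + 1/12)] = 1.806
df = n₁ + n₂ − 2 = 25
Two-sided p-value ≈ 0.083
Since p ≈ 0.083 > α = 0.05, fail to reject H0; the data do not provide sufficient evidence against H0.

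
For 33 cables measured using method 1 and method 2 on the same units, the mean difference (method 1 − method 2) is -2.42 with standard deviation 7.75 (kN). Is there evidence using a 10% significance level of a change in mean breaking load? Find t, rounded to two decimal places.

H0: μ_d = 0; H1: μ_d ≠ 0 (paired t-test on the differences, two-sided).
t = d̄/(s_d/√n) = -2.42/(7.75/√33) = -1.79
df = n − 1 = 32
Two-sided p-value ≈ 0.082
Since p ≈ 0.082 < α = 0.1, reject H0; the evidence is statistically significant.

-1.79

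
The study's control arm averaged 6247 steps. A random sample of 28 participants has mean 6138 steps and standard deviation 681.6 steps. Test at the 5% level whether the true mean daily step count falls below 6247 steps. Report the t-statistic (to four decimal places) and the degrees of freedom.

H0: μ = 6247; H1: μ < 6247 (one-sample t-test, left-tailed).
t = (x̄ − μ₀)/(s/√n) = (6138 − 6247)/(681.6/√28) = -0.8462
df = n − 1 = 27
p-value = P(T ≤ -0.8462) ≈ 0.2024
Since p ≈ 0.2024 > α = 0.05, fail to reject H0; the data do not provide sufficient evidence against H0.

t = -0.8462, df = 27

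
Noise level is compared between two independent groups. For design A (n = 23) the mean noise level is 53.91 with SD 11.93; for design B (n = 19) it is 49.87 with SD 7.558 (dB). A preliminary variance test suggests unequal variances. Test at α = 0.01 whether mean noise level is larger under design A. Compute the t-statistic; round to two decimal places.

1.33

Let group 1 = design A, group 2 = design B. H0: μ_1 = μ_2; H1: μ_1 > μ_2 (Welch's two-sample t-test, right-tailed).
t = (x̄_1 − x̄_2)/√(s_1²/n_1 + s_2²/n_2) = (53.91 − 49.87)/√(11.93²/23 + 7.558²/19) = 1.33
Welch–Satterthwaite df ≈ 37.70
p-value = P(T ≥ 1.33) ≈ 0.095
Since p ≈ 0.095 > α = 0.01, fail to reject H0; the evidence is not statistically significant.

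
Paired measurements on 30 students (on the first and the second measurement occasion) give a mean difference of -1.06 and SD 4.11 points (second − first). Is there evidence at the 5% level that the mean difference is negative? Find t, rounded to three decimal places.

-1.413

H0: μ_d = 0; H1: μ_d < 0 (paired t-test on the differences, left-tailed).
t = d̄/(s_d/√n) = -1.06/(4.11/√30) = -1.413
df = n − 1 = 29
p-value = P(T ≤ -1.413) ≈ 0.084
Since p ≈ 0.084 > α = 0.05, fail to reject H0; the data do not provide sufficient evidence against H0.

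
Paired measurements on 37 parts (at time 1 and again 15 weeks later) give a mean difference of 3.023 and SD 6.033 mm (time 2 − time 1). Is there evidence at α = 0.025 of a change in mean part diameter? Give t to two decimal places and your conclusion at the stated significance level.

t = 3.05; reject H0

H0: μ_d = 0; H1: μ_d ≠ 0 (paired t-test on the differences, two-sided).
t = d̄/(s_d/√n) = 3.023/(6.033/√37) = 3.05
df = n − 1 = 36
Two-sided p-value ≈ 0.004
Since p ≈ 0.004 < α = 0.025, reject H0; the evidence is statistically significant.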